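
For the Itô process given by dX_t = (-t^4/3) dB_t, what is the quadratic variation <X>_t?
<X>_t = t^9/81

For an Itô process dX_t = a(t) dt + b(t) dB_t, the quadratic variation is <X>_t = int_0^t b(s)^2 ds (the drift term does not contribute). Here b(s) = -s^4/3, so
  b(s)^2 = s^8/9.
Integrating from 0 to t:
  <X>_t = int_0^t (s^8/9) ds = t^9/81.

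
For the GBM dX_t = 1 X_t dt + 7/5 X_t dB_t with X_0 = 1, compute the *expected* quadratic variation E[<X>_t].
E[<X>_t] = 49*exp(99*t/25)/99 - 49/99

<X>_t = int_0^t ((7/5) * X_s)^2 ds. Taking expectation inside the integral: E[<X>_t] = (7/5)^2 * int_0^t E[X_s^2] ds. For GBM, E[X_s^2] = x_0^2 * exp((2 mu + sigma^2) s). Integrating:
  E[<X>_t] = (7/5)^2 * 1^2 * (exp((2*1 + (7/5)^2) t) - 1) / (2*1 + (7/5)^2)
           = (7/5)^2 * 1^2 * (exp((99/25) t) - 1) / (99/25) = 49*exp(99*t/25)/99 - 49/99.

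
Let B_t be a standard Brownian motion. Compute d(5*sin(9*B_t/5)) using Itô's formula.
d(5*sin(9*B_t/5)) = (-81*sin(9*B_t/5)/10) dt + (9*cos(9*B_t/5)) dB_t

Itô's formula for f(B_t) gives d f(B_t) = f'(B_t) dB_t + (1/2) f''(B_t) dt. Compute derivatives of f(x) = 5*sin(9*x/5):
  f'(x)  = 9*cos(9*x/5)
  f''(x) = -81*sin(9*x/5)/5
Substitute x = B_t and multiply the f'' term by 1/2:
  drift     = (1/2) * (-81*sin(9*x/5)/5) evaluated at B_t = -81*sin(9*B_t/5)/10
  diffusion = (9*cos(9*x/5)) evaluated at B_t = 9*cos(9*B_t/5)
Therefore d(5*sin(9*B_t/5)) = (-81*sin(9*B_t/5)/10) dt + (9*cos(9*B_t/5)) dB_t.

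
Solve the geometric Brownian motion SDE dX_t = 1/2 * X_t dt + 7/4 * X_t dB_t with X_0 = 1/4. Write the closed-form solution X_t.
X_t = 1/4 * exp((-33/32) * t + (7/4) * B_t)

For GBM dX = mu X dt + sigma X dB with X_0 = x_0, apply Itô to Y = log X: dY = (mu - sigma^2/2) dt + sigma dB, so Y_t = log(x_0) + (mu - sigma^2/2) t + sigma B_t and hence X_t = x_0 * exp((mu - sigma^2/2) t + sigma B_t).
With mu = 1/2, sigma = 7/4, x_0 = 1/4, this gives:
  X_t = 1/4 * exp((-33/32) * t + (7/4) * B_t).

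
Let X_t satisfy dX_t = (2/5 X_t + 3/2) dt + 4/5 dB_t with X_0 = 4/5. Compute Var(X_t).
Var(X_t) = 4*exp(4*t/5)/5 - 4/5

The variance V(t) = Var(X_t) satisfies V'(t) = 2 a V(t) + c^2 with V(0) = 0 (drift coefficient is linear in X, diffusion is constant). With a = 2/5, c = 4/5, the solution is
  V(t) = (c^2 / (2 a)) * (exp(2 a t) - 1)
       = ((4/5)^2 / (2*(2/5))) * (exp((4/5) t) - 1)
       = 4*exp(4*t/5)/5 - 4/5.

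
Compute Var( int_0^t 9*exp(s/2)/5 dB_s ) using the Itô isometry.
Var = 81*exp(t)/25 - 81/25

The Itô integral of a deterministic integrand f(s) has mean 0 because each increment f(s) * (B_{s+ds} - B_s) has mean 0. By the Itô isometry:
  Var( int_0^t f(s) dB_s ) = E[ (int_0^t f(s) dB_s)^2 ] = int_0^t f(s)^2 ds.
Here f(s) = 9*exp(s/2)/5, so f(s)^2 = 81*exp(s)/25. Integrate:
  int_0^t (81*exp(s)/25) ds = 81*exp(t)/25 - 81/25.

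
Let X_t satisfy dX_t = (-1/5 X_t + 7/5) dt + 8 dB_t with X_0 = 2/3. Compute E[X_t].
E[X_t] = 7 - 19*exp(-t/5)/3

Taking expectations and using E[dB_t] = 0, the mean m(t) = E[X_t] satisfies the ODE m'(t) = a m(t) + b with m(0) = x_0. With a = -1/5, b = 7/5, x_0 = 2/3, the solution is
  m(t) = x_0 * exp(a t) + (b/a) * (exp(a t) - 1)
       = (2/3) * exp((-1/5) t) + ((7/5)/(-1/5)) * (exp((-1/5) t) - 1)
       = 7 - 19*exp(-t/5)/3.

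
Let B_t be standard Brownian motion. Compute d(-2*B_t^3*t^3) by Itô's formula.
d(-2*B_t^3*t^3) = (6*B_t*t^2*(-B_t^2 - t)) dt + (-6*B_t^2*t^3) dB_t

Itô's formula for f(t, x): d f(t, B_t) = (f_t + (1/2) f_xx) dt + f_x dB_t. Compute partials of f(t, x) = -2*t^3*x^3:
  f_t(t,x)  = -6*t^2*x^3
  f_x(t,x)  = -6*t^3*x^2
  f_xx(t,x) = -12*t^3*x
Assemble drift = f_t + (1/2) f_xx = 6*t^2*x*(-t - x^2) and diffusion = f_x = -6*t^3*x^2. Substituting x = B_t:
  d(-2*B_t^3*t^3) = (6*B_t*t^2*(-B_t^2 - t)) dt + (-6*B_t^2*t^3) dB_t.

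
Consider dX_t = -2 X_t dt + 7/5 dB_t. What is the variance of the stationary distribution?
lim Var(X_t) = 49/100

The OU SDE dX = -theta X dt + sigma dB admits the integrating factor exp(theta t): d(exp(theta t) X_t) = sigma exp(theta t) dB_t. Integrating from 0 to t gives X_t = x_0 * exp(-theta t) + sigma * int_0^t exp(-theta (t-s)) dB_s for any initial x_0. The Itô integral has variance (by the Itô isometry) sigma^2 * int_0^t exp(-2 theta (t - s)) ds = sigma^2 * (1 - exp(-2 theta t)) / (2 theta), independent of x_0.
With theta = 2, sigma = 7/5:
  Var(X_t) = (7/5)^2 * (1 - exp(-2*2 t)) / (2 * 2) = 49/100 - 49*exp(-4*t)/100.
As t -> infinity, exp(-2*2 t) -> 0, so the stationary variance is sigma^2 / (2 theta) = 49/100.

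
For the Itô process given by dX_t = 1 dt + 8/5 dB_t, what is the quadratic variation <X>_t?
<X>_t = 64*t/25

For an Itô process dX_t = a(t) dt + b(t) dB_t, the quadratic variation is <X>_t = int_0^t b(s)^2 ds (the drift term does not contribute). Here b(s) = 8/5, so
  b(s)^2 = 64/25.
Integrating from 0 to t:
  <X>_t = int_0^t (64/25) ds = 64*t/25.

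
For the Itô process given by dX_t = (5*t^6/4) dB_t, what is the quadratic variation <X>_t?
<X>_t = 25*t^13/208

For an Itô process dX_t = a(t) dt + b(t) dB_t, the quadratic variation is <X>_t = int_0^t b(s)^2 ds (the drift term does not contribute). Here b(s) = 5*s^6/4, so
  b(s)^2 = 25*s^12/16.
Integrating from 0 to t:
  <X>_t = int_0^t (25*s^12/16) ds = 25*t^13/208.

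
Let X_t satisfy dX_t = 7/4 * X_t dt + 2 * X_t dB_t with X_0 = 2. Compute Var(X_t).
Var(X_t) = 4*(exp(4*t) - 1)*exp(7*t/2)

For GBM dX = mu X dt + sigma X dB with X_0 = x_0, apply Itô to Y = log X: dY = (mu - sigma^2/2) dt + sigma dB, so Y_t = log(x_0) + (mu - sigma^2/2) t + sigma B_t and hence X_t = x_0 * exp((mu - sigma^2/2) t + sigma B_t).
With mu = 7/4, sigma = 2, x_0 = 2, this gives:
  X_t = 2 * exp((-1/4) * t + (2) * B_t).
Since sigma*B_t ~ Normal(0, sigma^2 t), E[exp(sigma*B_t)] = exp(sigma^2 t / 2); so E[X_t] = x_0 * exp((mu - sigma^2/2) t) * exp(sigma^2 t / 2) = x_0 * exp(mu t) = 2*exp(7*t/4).
Var(X_t) = E[X_t^2] - (E[X_t])^2 = x_0^2 * exp(2 mu t) * (exp(sigma^2 t) - 1) = 4*(exp(4*t) - 1)*exp(7*t/2).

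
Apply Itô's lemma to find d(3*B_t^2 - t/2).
d(3*B_t^2 - t/2) = (5/2) dt + (6*B_t) dB_t

Itô's formula for f(t, x): d f(t, B_t) = (f_t + (1/2) f_xx) dt + f_x dB_t. Compute partials of f(t, x) = -t/2 + 3*x^2:
  f_t(t,x)  = -1/2
  f_x(t,x)  = 6*x
  f_xx(t,x) = 6
Assemble drift = f_t + (1/2) f_xx = 5/2 and diffusion = f_x = 6*x. Substituting x = B_t:
  d(3*B_t^2 - t/2) = (5/2) dt + (6*B_t) dB_t.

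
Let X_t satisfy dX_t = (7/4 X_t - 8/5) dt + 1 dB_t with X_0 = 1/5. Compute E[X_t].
E[X_t] = 32/35 - 5*exp(7*t/4)/7

Taking expectations and using E[dB_t] = 0, the mean m(t) = E[X_t] satisfies the ODE m'(t) = a m(t) + b with m(0) = x_0. With a = 7/4, b = -8/5, x_0 = 1/5, the solution is
  m(t) = x_0 * exp(a t) + (b/a) * (exp(a t) - 1)
       = (1/5) * exp((7/4) t) + ((-8/5)/(7/4)) * (exp((7/4) t) - 1)
       = 32/35 - 5*exp(7*t/4)/7.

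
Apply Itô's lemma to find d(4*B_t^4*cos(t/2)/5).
d(4*B_t^4*cos(t/2)/5) = (2*B_t^2*(-B_t^2*sin(t/2) + 12*cos(t/2))/5) dt + (16*B_t^3*cos(t/2)/5) dB_t

Itô's formula for f(t, x): d f(t, B_t) = (f_t + (1/2) f_xx) dt + f_x dB_t. Compute partials of f(t, x) = 4*x^4*cos(t/2)/5:
  f_t(t,x)  = -2*x^4*sin(t/2)/5
  f_x(t,x)  = 16*x^3*cos(t/2)/5
  f_xx(t,x) = 48*x^2*cos(t/2)/5
Assemble drift = f_t + (1/2) f_xx = 2*x^2*(-x^2*sin(t/2) + 12*cos(t/2))/5 and diffusion = f_x = 16*x^3*cos(t/2)/5. Substituting x = B_t:
  d(4*B_t^4*cos(t/2)/5) = (2*B_t^2*(-B_t^2*sin(t/2) + 12*cos(t/2))/5) dt + (16*B_t^3*cos(t/2)/5) dB_t.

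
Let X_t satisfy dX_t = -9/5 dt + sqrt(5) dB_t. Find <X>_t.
<X>_t = 5*t

For an Itô process dX_t = a(t) dt + b(t) dB_t, the quadratic variation is <X>_t = int_0^t b(s)^2 ds (the drift term does not contribute). Here b(s) = sqrt(5), so
  b(s)^2 = 5.
Integrating from 0 to t:
  <X>_t = int_0^t (5) ds = 5*t.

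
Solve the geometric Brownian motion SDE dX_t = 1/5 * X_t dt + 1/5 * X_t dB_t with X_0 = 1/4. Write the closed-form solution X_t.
X_t = 1/4 * exp((9/50) * t + (1/5) * B_t)

For GBM dX = mu X dt + sigma X dB with X_0 = x_0, apply Itô to Y = log X: dY = (mu - sigma^2/2) dt + sigma dB, so Y_t = log(x_0) + (mu - sigma^2/2) t + sigma B_t and hence X_t = x_0 * exp((mu - sigma^2/2) t + sigma B_t).
With mu = 1/5, sigma = 1/5, x_0 = 1/4, this gives:
  X_t = 1/4 * exp((9/50) * t + (1/5) * B_t).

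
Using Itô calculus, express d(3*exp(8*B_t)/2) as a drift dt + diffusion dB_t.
d(3*exp(8*B_t)/2) = (48*exp(8*B_t)) dt + (12*exp(8*B_t)) dB_t

Itô's formula for f(B_t) gives d f(B_t) = f'(B_t) dB_t + (1/2) f''(B_t) dt. Compute derivatives of f(x) = 3*exp(8*x)/2:
  f'(x)  = 12*exp(8*x)
  f''(x) = 96*exp(8*x)
Substitute x = B_t and multiply the f'' term by 1/2:
  drift     = (1/2) * (96*exp(8*x)) evaluated at B_t = 48*exp(8*B_t)
  diffusion = (12*exp(8*x)) evaluated at B_t = 12*exp(8*B_t)
Therefore d(3*exp(8*B_t)/2) = (48*exp(8*B_t)) dt + (12*exp(8*B_t)) dB_t.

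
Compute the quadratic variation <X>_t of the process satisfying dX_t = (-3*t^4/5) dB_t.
<X>_t = t^9/25

For an Itô process dX_t = a(t) dt + b(t) dB_t, the quadratic variation is <X>_t = int_0^t b(s)^2 ds (the drift term does not contribute). Here b(s) = -3*s^4/5, so
  b(s)^2 = 9*s^8/25.
Integrating from 0 to t:
  <X>_t = int_0^t (9*s^8/25) ds = t^9/25.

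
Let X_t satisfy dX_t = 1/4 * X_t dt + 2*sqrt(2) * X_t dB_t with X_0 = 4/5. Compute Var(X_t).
Var(X_t) = 16*(exp(8*t) - 1)*exp(t/2)/25

For GBM dX = mu X dt + sigma X dB with X_0 = x_0, apply Itô to Y = log X: dY = (mu - sigma^2/2) dt + sigma dB, so Y_t = log(x_0) + (mu - sigma^2/2) t + sigma B_t and hence X_t = x_0 * exp((mu - sigma^2/2) t + sigma B_t).
With mu = 1/4, sigma = 2*sqrt(2), x_0 = 4/5, this gives:
  X_t = 4/5 * exp((-15/4) * t + (2*sqrt(2)) * B_t).
Since sigma*B_t ~ Normal(0, sigma^2 t), E[exp(sigma*B_t)] = exp(sigma^2 t / 2); so E[X_t] = x_0 * exp((mu - sigma^2/2) t) * exp(sigma^2 t / 2) = x_0 * exp(mu t) = 4*exp(t/4)/5.
Var(X_t) = E[X_t^2] - (E[X_t])^2 = x_0^2 * exp(2 mu t) * (exp(sigma^2 t) - 1) = 16*(exp(8*t) - 1)*exp(t/2)/25.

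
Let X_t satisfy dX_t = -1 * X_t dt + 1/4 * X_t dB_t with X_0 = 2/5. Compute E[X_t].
E[X_t] = 2*exp(-t)/5

For GBM dX = mu X dt + sigma X dB with X_0 = x_0, apply Itô to Y = log X: dY = (mu - sigma^2/2) dt + sigma dB, so Y_t = log(x_0) + (mu - sigma^2/2) t + sigma B_t and hence X_t = x_0 * exp((mu - sigma^2/2) t + sigma B_t).
With mu = -1, sigma = 1/4, x_0 = 2/5, this gives:
  X_t = 2/5 * exp((-33/32) * t + (1/4) * B_t).
Since sigma*B_t ~ Normal(0, sigma^2 t), E[exp(sigma*B_t)] = exp(sigma^2 t / 2); so E[X_t] = x_0 * exp((mu - sigma^2/2) t) * exp(sigma^2 t / 2) = x_0 * exp(mu t) = 2*exp(-t)/5.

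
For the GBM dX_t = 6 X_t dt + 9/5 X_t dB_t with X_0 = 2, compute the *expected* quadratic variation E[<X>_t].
E[<X>_t] = 108*exp(381*t/25)/127 - 108/127

<X>_t = int_0^t ((9/5) * X_s)^2 ds. Taking expectation inside the integral: E[<X>_t] = (9/5)^2 * int_0^t E[X_s^2] ds. For GBM, E[X_s^2] = x_0^2 * exp((2 mu + sigma^2) s). Integrating:
  E[<X>_t] = (9/5)^2 * 2^2 * (exp((2*6 + (9/5)^2) t) - 1) / (2*6 + (9/5)^2)
           = (9/5)^2 * 2^2 * (exp((381/25) t) - 1) / (381/25) = 108*exp(381*t/25)/127 - 108/127.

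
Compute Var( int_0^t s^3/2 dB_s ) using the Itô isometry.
Var = t^7/28

The Itô integral of a deterministic integrand f(s) has mean 0 because each increment f(s) * (B_{s+ds} - B_s) has mean 0. By the Itô isometry:
  Var( int_0^t f(s) dB_s ) = E[ (int_0^t f(s) dB_s)^2 ] = int_0^t f(s)^2 ds.
Here f(s) = s^3/2, so f(s)^2 = s^6/4. Integrate:
  int_0^t (s^6/4) ds = t^7/28.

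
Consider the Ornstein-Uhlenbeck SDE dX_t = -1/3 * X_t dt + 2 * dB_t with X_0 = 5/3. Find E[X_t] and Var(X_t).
E[X_t] = 5*exp(-t/3)/3; Var(X_t) = 6 - 6*exp(-2*t/3)

The OU SDE dX = -theta X dt + sigma dB admits the integrating factor exp(theta t): d(exp(theta t) X_t) = sigma exp(theta t) dB_t. Integrating from 0 to t:
  X_t = x_0 * exp(-theta t) + sigma * int_0^t exp(-theta (t-s)) dB_s.
The Itô integral has mean 0 and (by the Itô isometry) variance sigma^2 * int_0^t exp(-2 theta (t - s)) ds = sigma^2 * (1 - exp(-2 theta t)) / (2 theta).
With theta = 1/3, sigma = 2, x_0 = 5/3:
  E[X_t] = 5/3 * exp(-1/3 t) = 5*exp(-t/3)/3
  Var(X_t) = (2)^2 * (1 - exp(-2*1/3 t)) / (2 * 1/3) = 6 - 6*exp(-2*t/3).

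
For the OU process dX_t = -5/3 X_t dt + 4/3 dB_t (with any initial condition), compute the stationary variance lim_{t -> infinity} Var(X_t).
lim Var(X_t) = 8/15

The OU SDE dX = -theta X dt + sigma dB admits the integrating factor exp(theta t): d(exp(theta t) X_t) = sigma exp(theta t) dB_t. Integrating from 0 to t gives X_t = x_0 * exp(-theta t) + sigma * int_0^t exp(-theta (t-s)) dB_s for any initial x_0. The Itô integral has variance (by the Itô isometry) sigma^2 * int_0^t exp(-2 theta (t - s)) ds = sigma^2 * (1 - exp(-2 theta t)) / (2 theta), independent of x_0.
With theta = 5/3, sigma = 4/3:
  Var(X_t) = (4/3)^2 * (1 - exp(-2*5/3 t)) / (2 * 5/3) = 8/15 - 8*exp(-10*t/3)/15.
As t -> infinity, exp(-2*5/3 t) -> 0, so the stationary variance is sigma^2 / (2 theta) = 8/15.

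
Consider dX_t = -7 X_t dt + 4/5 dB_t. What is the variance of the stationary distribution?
lim Var(X_t) = 8/175

The OU SDE dX = -theta X dt + sigma dB admits the integrating factor exp(theta t): d(exp(theta t) X_t) = sigma exp(theta t) dB_t. Integrating from 0 to t gives X_t = x_0 * exp(-theta t) + sigma * int_0^t exp(-theta (t-s)) dB_s for any initial x_0. The Itô integral has variance (by the Itô isometry) sigma^2 * int_0^t exp(-2 theta (t - s)) ds = sigma^2 * (1 - exp(-2 theta t)) / (2 theta), independent of x_0.
With theta = 7, sigma = 4/5:
  Var(X_t) = (4/5)^2 * (1 - exp(-2*7 t)) / (2 * 7) = 8/175 - 8*exp(-14*t)/175.
As t -> infinity, exp(-2*7 t) -> 0, so the stationary variance is sigma^2 / (2 theta) = 8/175.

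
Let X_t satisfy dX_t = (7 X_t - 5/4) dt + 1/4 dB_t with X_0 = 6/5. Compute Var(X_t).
Var(X_t) = exp(14*t)/224 - 1/224

The variance V(t) = Var(X_t) satisfies V'(t) = 2 a V(t) + c^2 with V(0) = 0 (drift coefficient is linear in X, diffusion is constant). With a = 7, c = 1/4, the solution is
  V(t) = (c^2 / (2 a)) * (exp(2 a t) - 1)
       = ((1/4)^2 / (2*7)) * (exp(14 t) - 1)
       = exp(14*t)/224 - 1/224.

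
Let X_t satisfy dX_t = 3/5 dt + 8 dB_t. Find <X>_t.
<X>_t = 64*t

For an Itô process dX_t = a(t) dt + b(t) dB_t, the quadratic variation is <X>_t = int_0^t b(s)^2 ds (the drift term does not contribute). Here b(s) = 8, so
  b(s)^2 = 64.
Integrating from 0 to t:
  <X>_t = int_0^t (64) ds = 64*t.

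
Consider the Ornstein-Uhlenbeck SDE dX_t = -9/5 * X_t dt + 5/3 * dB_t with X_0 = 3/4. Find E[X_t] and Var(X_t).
E[X_t] = 3*exp(-9*t/5)/4; Var(X_t) = 125/162 - 125*exp(-18*t/5)/162

The OU SDE dX = -theta X dt + sigma dB admits the integrating factor exp(theta t): d(exp(theta t) X_t) = sigma exp(theta t) dB_t. Integrating from 0 to t:
  X_t = x_0 * exp(-theta t) + sigma * int_0^t exp(-theta (t-s)) dB_s.
The Itô integral has mean 0 and (by the Itô isometry) variance sigma^2 * int_0^t exp(-2 theta (t - s)) ds = sigma^2 * (1 - exp(-2 theta t)) / (2 theta).
With theta = 9/5, sigma = 5/3, x_0 = 3/4:
  E[X_t] = 3/4 * exp(-9/5 t) = 3*exp(-9*t/5)/4
  Var(X_t) = (5/3)^2 * (1 - exp(-2*9/5 t)) / (2 * 9/5) = 125/162 - 125*exp(-18*t/5)/162.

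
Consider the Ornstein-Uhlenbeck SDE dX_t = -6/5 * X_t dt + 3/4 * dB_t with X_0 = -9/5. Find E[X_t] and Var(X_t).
E[X_t] = -9*exp(-6*t/5)/5; Var(X_t) = 15/64 - 15*exp(-12*t/5)/64

The OU SDE dX = -theta X dt + sigma dB admits the integrating factor exp(theta t): d(exp(theta t) X_t) = sigma exp(theta t) dB_t. Integrating from 0 to t:
  X_t = x_0 * exp(-theta t) + sigma * int_0^t exp(-theta (t-s)) dB_s.
The Itô integral has mean 0 and (by the Itô isometry) variance sigma^2 * int_0^t exp(-2 theta (t - s)) ds = sigma^2 * (1 - exp(-2 theta t)) / (2 theta).
With theta = 6/5, sigma = 3/4, x_0 = -9/5:
  E[X_t] = -9/5 * exp(-6/5 t) = -9*exp(-6*t/5)/5
  Var(X_t) = (3/4)^2 * (1 - exp(-2*6/5 t)) / (2 * 6/5) = 15/64 - 15*exp(-12*t/5)/64.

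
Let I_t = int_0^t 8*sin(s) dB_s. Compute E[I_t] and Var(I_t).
E[I_t] = 0; Var(I_t) = 32*t - 16*sin(2*t)

The Itô integral of a deterministic integrand f(s) has mean 0 because each increment f(s) * (B_{s+ds} - B_s) has mean 0. By the Itô isometry:
  Var( int_0^t f(s) dB_s ) = E[ (int_0^t f(s) dB_s)^2 ] = int_0^t f(s)^2 ds.
Here f(s) = 8*sin(s), so f(s)^2 = 64*sin(s)^2. Integrate:
  int_0^t (64*sin(s)^2) ds = 32*t - 16*sin(2*t).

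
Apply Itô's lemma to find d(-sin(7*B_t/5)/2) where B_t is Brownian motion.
d(-sin(7*B_t/5)/2) = (49*sin(7*B_t/5)/100) dt + (-7*cos(7*B_t/5)/10) dB_t

Itô's formula for f(B_t) gives d f(B_t) = f'(B_t) dB_t + (1/2) f''(B_t) dt. Compute derivatives of f(x) = -sin(7*x/5)/2:
  f'(x)  = -7*cos(7*x/5)/10
  f''(x) = 49*sin(7*x/5)/50
Substitute x = B_t and multiply the f'' term by 1/2:
  drift     = (1/2) * (49*sin(7*x/5)/50) evaluated at B_t = 49*sin(7*B_t/5)/100
  diffusion = (-7*cos(7*x/5)/10) evaluated at B_t = -7*cos(7*B_t/5)/10
Therefore d(-sin(7*B_t/5)/2) = (49*sin(7*B_t/5)/100) dt + (-7*cos(7*B_t/5)/10) dB_t.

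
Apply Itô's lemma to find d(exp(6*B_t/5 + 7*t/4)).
d(exp(6*B_t/5 + 7*t/4)) = (247*exp(6*B_t/5 + 7*t/4)/100) dt + (6*exp(6*B_t/5 + 7*t/4)/5) dB_t

Itô's formula for f(t, x): d f(t, B_t) = (f_t + (1/2) f_xx) dt + f_x dB_t. Compute partials of f(t, x) = exp(7*t/4 + 6*x/5):
  f_t(t,x)  = 7*exp(7*t/4 + 6*x/5)/4
  f_x(t,x)  = 6*exp(7*t/4 + 6*x/5)/5
  f_xx(t,x) = 36*exp(7*t/4 + 6*x/5)/25
Assemble drift = f_t + (1/2) f_xx = 247*exp(7*t/4 + 6*x/5)/100 and diffusion = f_x = 6*exp(7*t/4 + 6*x/5)/5. Substituting x = B_t:
  d(exp(6*B_t/5 + 7*t/4)) = (247*exp(6*B_t/5 + 7*t/4)/100) dt + (6*exp(6*B_t/5 + 7*t/4)/5) dB_t.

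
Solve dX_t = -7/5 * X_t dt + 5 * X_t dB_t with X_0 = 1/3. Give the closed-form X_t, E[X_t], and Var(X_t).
X_t = 1/3 * exp((-139/10) t + (5) B_t); E[X_t] = exp(-7*t/5)/3; Var(X_t) = (exp(25*t) - 1)*exp(-14*t/5)/9

For GBM dX = mu X dt + sigma X dB with X_0 = x_0, apply Itô to Y = log X: dY = (mu - sigma^2/2) dt + sigma dB, so Y_t = log(x_0) + (mu - sigma^2/2) t + sigma B_t and hence X_t = x_0 * exp((mu - sigma^2/2) t + sigma B_t).
With mu = -7/5, sigma = 5, x_0 = 1/3, this gives:
  X_t = 1/3 * exp((-139/10) * t + (5) * B_t).
Since sigma*B_t ~ Normal(0, sigma^2 t), E[exp(sigma*B_t)] = exp(sigma^2 t / 2); so E[X_t] = x_0 * exp((mu - sigma^2/2) t) * exp(sigma^2 t / 2) = x_0 * exp(mu t) = exp(-7*t/5)/3.
Var(X_t) = E[X_t^2] - (E[X_t])^2 = x_0^2 * exp(2 mu t) * (exp(sigma^2 t) - 1) = (exp(25*t) - 1)*exp(-14*t/5)/9.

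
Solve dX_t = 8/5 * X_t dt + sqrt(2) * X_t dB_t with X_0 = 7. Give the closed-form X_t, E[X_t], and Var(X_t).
X_t = 7 * exp((3/5) t + (sqrt(2)) B_t); E[X_t] = 7*exp(8*t/5); Var(X_t) = 49*(exp(2*t) - 1)*exp(16*t/5)

For GBM dX = mu X dt + sigma X dB with X_0 = x_0, apply Itô to Y = log X: dY = (mu - sigma^2/2) dt + sigma dB, so Y_t = log(x_0) + (mu - sigma^2/2) t + sigma B_t and hence X_t = x_0 * exp((mu - sigma^2/2) t + sigma B_t).
With mu = 8/5, sigma = sqrt(2), x_0 = 7, this gives:
  X_t = 7 * exp((3/5) * t + (sqrt(2)) * B_t).
Since sigma*B_t ~ Normal(0, sigma^2 t), E[exp(sigma*B_t)] = exp(sigma^2 t / 2); so E[X_t] = x_0 * exp((mu - sigma^2/2) t) * exp(sigma^2 t / 2) = x_0 * exp(mu t) = 7*exp(8*t/5).
Var(X_t) = E[X_t^2] - (E[X_t])^2 = x_0^2 * exp(2 mu t) * (exp(sigma^2 t) - 1) = 49*(exp(2*t) - 1)*exp(16*t/5).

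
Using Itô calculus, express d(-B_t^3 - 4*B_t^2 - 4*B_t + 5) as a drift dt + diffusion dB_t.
d(-B_t^3 - 4*B_t^2 - 4*B_t + 5) = (-3*B_t - 4) dt + (-3*B_t^2 - 8*B_t - 4) dB_t

Itô's formula for f(B_t) gives d f(B_t) = f'(B_t) dB_t + (1/2) f''(B_t) dt. Compute derivatives of f(x) = -x^3 - 4*x^2 - 4*x + 5:
  f'(x)  = -3*x^2 - 8*x - 4
  f''(x) = -6*x - 8
Substitute x = B_t and multiply the f'' term by 1/2:
  drift     = (1/2) * (-6*x - 8) evaluated at B_t = -3*B_t - 4
  diffusion = (-3*x^2 - 8*x - 4) evaluated at B_t = -3*B_t^2 - 8*B_t - 4
Therefore d(-B_t^3 - 4*B_t^2 - 4*B_t + 5) = (-3*B_t - 4) dt + (-3*B_t^2 - 8*B_t - 4) dB_t.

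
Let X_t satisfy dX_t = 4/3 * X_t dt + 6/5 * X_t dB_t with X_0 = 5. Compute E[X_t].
E[X_t] = 5*exp(4*t/3)

For GBM dX = mu X dt + sigma X dB with X_0 = x_0, apply Itô to Y = log X: dY = (mu - sigma^2/2) dt + sigma dB, so Y_t = log(x_0) + (mu - sigma^2/2) t + sigma B_t and hence X_t = x_0 * exp((mu - sigma^2/2) t + sigma B_t).
With mu = 4/3, sigma = 6/5, x_0 = 5, this gives:
  X_t = 5 * exp((46/75) * t + (6/5) * B_t).
Since sigma*B_t ~ Normal(0, sigma^2 t), E[exp(sigma*B_t)] = exp(sigma^2 t / 2); so E[X_t] = x_0 * exp((mu - sigma^2/2) t) * exp(sigma^2 t / 2) = x_0 * exp(mu t) = 5*exp(4*t/3).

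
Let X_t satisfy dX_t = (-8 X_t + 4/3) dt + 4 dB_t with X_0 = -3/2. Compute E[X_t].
E[X_t] = 1/6 - 5*exp(-8*t)/3

Taking expectations and using E[dB_t] = 0, the mean m(t) = E[X_t] satisfies the ODE m'(t) = a m(t) + b with m(0) = x_0. With a = -8, b = 4/3, x_0 = -3/2, the solution is
  m(t) = x_0 * exp(a t) + (b/a) * (exp(a t) - 1)
       = (-3/2) * exp((-8) t) + ((4/3)/(-8)) * (exp((-8) t) - 1)
       = 1/6 - 5*exp(-8*t)/3.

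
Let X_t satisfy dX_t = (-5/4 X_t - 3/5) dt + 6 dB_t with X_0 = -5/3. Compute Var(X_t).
Var(X_t) = 72/5 - 72*exp(-5*t/2)/5

The variance V(t) = Var(X_t) satisfies V'(t) = 2 a V(t) + c^2 with V(0) = 0 (drift coefficient is linear in X, diffusion is constant). With a = -5/4, c = 6, the solution is
  V(t) = (c^2 / (2 a)) * (exp(2 a t) - 1)
       = (6^2 / (2*(-5/4))) * (exp((-5/2) t) - 1)
       = 72/5 - 72*exp(-5*t/2)/5.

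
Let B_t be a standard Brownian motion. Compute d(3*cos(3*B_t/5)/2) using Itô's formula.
d(3*cos(3*B_t/5)/2) = (-27*cos(3*B_t/5)/100) dt + (-9*sin(3*B_t/5)/10) dB_t

Itô's formula for f(B_t) gives d f(B_t) = f'(B_t) dB_t + (1/2) f''(B_t) dt. Compute derivatives of f(x) = 3*cos(3*x/5)/2:
  f'(x)  = -9*sin(3*x/5)/10
  f''(x) = -27*cos(3*x/5)/50
Substitute x = B_t and multiply the f'' term by 1/2:
  drift     = (1/2) * (-27*cos(3*x/5)/50) evaluated at B_t = -27*cos(3*B_t/5)/100
  diffusion = (-9*sin(3*x/5)/10) evaluated at B_t = -9*sin(3*B_t/5)/10
Therefore d(3*cos(3*B_t/5)/2) = (-27*cos(3*B_t/5)/100) dt + (-9*sin(3*B_t/5)/10) dB_t.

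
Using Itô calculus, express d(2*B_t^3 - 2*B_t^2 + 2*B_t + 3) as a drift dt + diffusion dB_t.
d(2*B_t^3 - 2*B_t^2 + 2*B_t + 3) = (6*B_t - 2) dt + (6*B_t^2 - 4*B_t + 2) dB_t

Itô's formula for f(B_t) gives d f(B_t) = f'(B_t) dB_t + (1/2) f''(B_t) dt. Compute derivatives of f(x) = 2*x^3 - 2*x^2 + 2*x + 3:
  f'(x)  = 6*x^2 - 4*x + 2
  f''(x) = 12*x - 4
Substitute x = B_t and multiply the f'' term by 1/2:
  drift     = (1/2) * (12*x - 4) evaluated at B_t = 6*B_t - 2
  diffusion = (6*x^2 - 4*x + 2) evaluated at B_t = 6*B_t^2 - 4*B_t + 2
Therefore d(2*B_t^3 - 2*B_t^2 + 2*B_t + 3) = (6*B_t - 2) dt + (6*B_t^2 - 4*B_t + 2) dB_t.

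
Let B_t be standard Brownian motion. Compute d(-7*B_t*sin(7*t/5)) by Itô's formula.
d(-7*B_t*sin(7*t/5)) = (-49*B_t*cos(7*t/5)/5) dt + (-7*sin(7*t/5)) dB_t

Itô's formula for f(t, x): d f(t, B_t) = (f_t + (1/2) f_xx) dt + f_x dB_t. Compute partials of f(t, x) = -7*x*sin(7*t/5):
  f_t(t,x)  = -49*x*cos(7*t/5)/5
  f_x(t,x)  = -7*sin(7*t/5)
  f_xx(t,x) = 0
Assemble drift = f_t + (1/2) f_xx = -49*x*cos(7*t/5)/5 and diffusion = f_x = -7*sin(7*t/5). Substituting x = B_t:
  d(-7*B_t*sin(7*t/5)) = (-49*B_t*cos(7*t/5)/5) dt + (-7*sin(7*t/5)) dB_t.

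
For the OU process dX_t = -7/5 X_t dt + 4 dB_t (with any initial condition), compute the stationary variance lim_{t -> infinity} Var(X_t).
lim Var(X_t) = 40/7

The OU SDE dX = -theta X dt + sigma dB admits the integrating factor exp(theta t): d(exp(theta t) X_t) = sigma exp(theta t) dB_t. Integrating from 0 to t gives X_t = x_0 * exp(-theta t) + sigma * int_0^t exp(-theta (t-s)) dB_s for any initial x_0. The Itô integral has variance (by the Itô isometry) sigma^2 * int_0^t exp(-2 theta (t - s)) ds = sigma^2 * (1 - exp(-2 theta t)) / (2 theta), independent of x_0.
With theta = 7/5, sigma = 4:
  Var(X_t) = (4)^2 * (1 - exp(-2*7/5 t)) / (2 * 7/5) = 40/7 - 40*exp(-14*t/5)/7.
As t -> infinity, exp(-2*7/5 t) -> 0, so the stationary variance is sigma^2 / (2 theta) = 40/7.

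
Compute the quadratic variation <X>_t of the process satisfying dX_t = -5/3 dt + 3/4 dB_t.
<X>_t = 9*t/16

For an Itô process dX_t = a(t) dt + b(t) dB_t, the quadratic variation is <X>_t = int_0^t b(s)^2 ds (the drift term does not contribute). Here b(s) = 3/4, so
  b(s)^2 = 9/16.
Integrating from 0 to t:
  <X>_t = int_0^t (9/16) ds = 9*t/16.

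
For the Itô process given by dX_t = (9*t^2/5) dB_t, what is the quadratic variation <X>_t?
<X>_t = 81*t^5/125

For an Itô process dX_t = a(t) dt + b(t) dB_t, the quadratic variation is <X>_t = int_0^t b(s)^2 ds (the drift term does not contribute). Here b(s) = 9*s^2/5, so
  b(s)^2 = 81*s^4/25.
Integrating from 0 to t:
  <X>_t = int_0^t (81*s^4/25) ds = 81*t^5/125.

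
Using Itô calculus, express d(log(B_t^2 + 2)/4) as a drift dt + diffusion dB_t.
d(log(B_t^2 + 2)/4) = ((2 - B_t^2)/(4*(B_t^2 + 2)^2)) dt + (B_t/(2*(B_t^2 + 2))) dB_t

Itô's formula for f(B_t) gives d f(B_t) = f'(B_t) dB_t + (1/2) f''(B_t) dt. Compute derivatives of f(x) = log(x^2 + 2)/4:
  f'(x)  = x/(2*(x^2 + 2))
  f''(x) = (2 - x^2)/(2*(x^2 + 2)^2)
Substitute x = B_t and multiply the f'' term by 1/2:
  drift     = (1/2) * ((2 - x^2)/(2*(x^2 + 2)^2)) evaluated at B_t = (2 - B_t^2)/(4*(B_t^2 + 2)^2)
  diffusion = (x/(2*(x^2 + 2))) evaluated at B_t = B_t/(2*(B_t^2 + 2))
Therefore d(log(B_t^2 + 2)/4) = ((2 - B_t^2)/(4*(B_t^2 + 2)^2)) dt + (B_t/(2*(B_t^2 + 2))) dB_t.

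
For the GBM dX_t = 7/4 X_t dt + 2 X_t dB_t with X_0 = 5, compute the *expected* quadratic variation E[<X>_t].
E[<X>_t] = 40*exp(15*t/2)/3 - 40/3

<X>_t = int_0^t (2 * X_s)^2 ds. Taking expectation inside the integral: E[<X>_t] = 2^2 * int_0^t E[X_s^2] ds. For GBM, E[X_s^2] = x_0^2 * exp((2 mu + sigma^2) s). Integrating:
  E[<X>_t] = 2^2 * 5^2 * (exp((2*(7/4) + 2^2) t) - 1) / (2*(7/4) + 2^2)
           = 2^2 * 5^2 * (exp((15/2) t) - 1) / (15/2) = 40*exp(15*t/2)/3 - 40/3.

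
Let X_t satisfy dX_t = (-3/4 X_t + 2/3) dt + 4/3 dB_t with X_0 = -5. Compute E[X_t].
E[X_t] = 8/9 - 53*exp(-3*t/4)/9

Taking expectations and using E[dB_t] = 0, the mean m(t) = E[X_t] satisfies the ODE m'(t) = a m(t) + b with m(0) = x_0. With a = -3/4, b = 2/3, x_0 = -5, the solution is
  m(t) = x_0 * exp(a t) + (b/a) * (exp(a t) - 1)
       = (-5) * exp((-3/4) t) + ((2/3)/(-3/4)) * (exp((-3/4) t) - 1)
       = 8/9 - 53*exp(-3*t/4)/9.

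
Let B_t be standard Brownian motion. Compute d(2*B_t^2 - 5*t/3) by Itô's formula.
d(2*B_t^2 - 5*t/3) = (1/3) dt + (4*B_t) dB_t

Itô's formula for f(t, x): d f(t, B_t) = (f_t + (1/2) f_xx) dt + f_x dB_t. Compute partials of f(t, x) = -5*t/3 + 2*x^2:
  f_t(t,x)  = -5/3
  f_x(t,x)  = 4*x
  f_xx(t,x) = 4
Assemble drift = f_t + (1/2) f_xx = 1/3 and diffusion = f_x = 4*x. Substituting x = B_t:
  d(2*B_t^2 - 5*t/3) = (1/3) dt + (4*B_t) dB_t.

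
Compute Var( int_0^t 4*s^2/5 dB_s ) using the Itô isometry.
Var = 16*t^5/125

The Itô integral of a deterministic integrand f(s) has mean 0 because each increment f(s) * (B_{s+ds} - B_s) has mean 0. By the Itô isometry:
  Var( int_0^t f(s) dB_s ) = E[ (int_0^t f(s) dB_s)^2 ] = int_0^t f(s)^2 ds.
Here f(s) = 4*s^2/5, so f(s)^2 = 16*s^4/25. Integrate:
  int_0^t (16*s^4/25) ds = 16*t^5/125.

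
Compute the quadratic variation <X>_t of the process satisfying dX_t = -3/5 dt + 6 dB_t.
<X>_t = 36*t

For an Itô process dX_t = a(t) dt + b(t) dB_t, the quadratic variation is <X>_t = int_0^t b(s)^2 ds (the drift term does not contribute). Here b(s) = 6, so
  b(s)^2 = 36.
Integrating from 0 to t:
  <X>_t = int_0^t (36) ds = 36*t.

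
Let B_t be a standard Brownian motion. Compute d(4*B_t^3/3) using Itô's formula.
d(4*B_t^3/3) = (4*B_t) dt + (4*B_t^2) dB_t

Itô's formula for f(B_t) gives d f(B_t) = f'(B_t) dB_t + (1/2) f''(B_t) dt. Compute derivatives of f(x) = 4*x^3/3:
  f'(x)  = 4*x^2
  f''(x) = 8*x
Substitute x = B_t and multiply the f'' term by 1/2:
  drift     = (1/2) * (8*x) evaluated at B_t = 4*B_t
  diffusion = (4*x^2) evaluated at B_t = 4*B_t^2
Therefore d(4*B_t^3/3) = (4*B_t) dt + (4*B_t^2) dB_t.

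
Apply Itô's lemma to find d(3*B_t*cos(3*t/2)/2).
d(3*B_t*cos(3*t/2)/2) = (-9*B_t*sin(3*t/2)/4) dt + (3*cos(3*t/2)/2) dB_t

Itô's formula for f(t, x): d f(t, B_t) = (f_t + (1/2) f_xx) dt + f_x dB_t. Compute partials of f(t, x) = 3*x*cos(3*t/2)/2:
  f_t(t,x)  = -9*x*sin(3*t/2)/4
  f_x(t,x)  = 3*cos(3*t/2)/2
  f_xx(t,x) = 0
Assemble drift = f_t + (1/2) f_xx = -9*x*sin(3*t/2)/4 and diffusion = f_x = 3*cos(3*t/2)/2. Substituting x = B_t:
  d(3*B_t*cos(3*t/2)/2) = (-9*B_t*sin(3*t/2)/4) dt + (3*cos(3*t/2)/2) dB_t.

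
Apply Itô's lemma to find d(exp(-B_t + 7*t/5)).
d(exp(-B_t + 7*t/5)) = (19*exp(-B_t + 7*t/5)/10) dt + (-exp(-B_t + 7*t/5)) dB_t

Itô's formula for f(t, x): d f(t, B_t) = (f_t + (1/2) f_xx) dt + f_x dB_t. Compute partials of f(t, x) = exp(7*t/5 - x):
  f_t(t,x)  = 7*exp(7*t/5 - x)/5
  f_x(t,x)  = -exp(7*t/5 - x)
  f_xx(t,x) = exp(7*t/5 - x)
Assemble drift = f_t + (1/2) f_xx = 19*exp(7*t/5 - x)/10 and diffusion = f_x = -exp(7*t/5 - x). Substituting x = B_t:
  d(exp(-B_t + 7*t/5)) = (19*exp(-B_t + 7*t/5)/10) dt + (-exp(-B_t + 7*t/5)) dB_t.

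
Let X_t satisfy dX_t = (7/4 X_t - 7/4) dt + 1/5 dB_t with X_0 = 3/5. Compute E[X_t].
E[X_t] = 1 - 2*exp(7*t/4)/5

Taking expectations and using E[dB_t] = 0, the mean m(t) = E[X_t] satisfies the ODE m'(t) = a m(t) + b with m(0) = x_0. With a = 7/4, b = -7/4, x_0 = 3/5, the solution is
  m(t) = x_0 * exp(a t) + (b/a) * (exp(a t) - 1)
       = (3/5) * exp((7/4) t) + ((-7/4)/(7/4)) * (exp((7/4) t) - 1)
       = 1 - 2*exp(7*t/4)/5.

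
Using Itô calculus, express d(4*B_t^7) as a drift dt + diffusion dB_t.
d(4*B_t^7) = (84*B_t^5) dt + (28*B_t^6) dB_t

Itô's formula for f(B_t) gives d f(B_t) = f'(B_t) dB_t + (1/2) f''(B_t) dt. Compute derivatives of f(x) = 4*x^7:
  f'(x)  = 28*x^6
  f''(x) = 168*x^5
Substitute x = B_t and multiply the f'' term by 1/2:
  drift     = (1/2) * (168*x^5) evaluated at B_t = 84*B_t^5
  diffusion = (28*x^6) evaluated at B_t = 28*B_t^6
Therefore d(4*B_t^7) = (84*B_t^5) dt + (28*B_t^6) dB_t.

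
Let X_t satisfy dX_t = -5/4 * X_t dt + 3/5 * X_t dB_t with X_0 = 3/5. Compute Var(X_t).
Var(X_t) = (9*exp(9*t/25) - 9)*exp(-5*t/2)/25

For GBM dX = mu X dt + sigma X dB with X_0 = x_0, apply Itô to Y = log X: dY = (mu - sigma^2/2) dt + sigma dB, so Y_t = log(x_0) + (mu - sigma^2/2) t + sigma B_t and hence X_t = x_0 * exp((mu - sigma^2/2) t + sigma B_t).
With mu = -5/4, sigma = 3/5, x_0 = 3/5, this gives:
  X_t = 3/5 * exp((-143/100) * t + (3/5) * B_t).
Since sigma*B_t ~ Normal(0, sigma^2 t), E[exp(sigma*B_t)] = exp(sigma^2 t / 2); so E[X_t] = x_0 * exp((mu - sigma^2/2) t) * exp(sigma^2 t / 2) = x_0 * exp(mu t) = 3*exp(-5*t/4)/5.
Var(X_t) = E[X_t^2] - (E[X_t])^2 = x_0^2 * exp(2 mu t) * (exp(sigma^2 t) - 1) = (9*exp(9*t/25) - 9)*exp(-5*t/2)/25.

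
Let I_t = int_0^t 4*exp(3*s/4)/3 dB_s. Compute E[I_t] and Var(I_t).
E[I_t] = 0; Var(I_t) = 32*exp(3*t/2)/27 - 32/27

The Itô integral of a deterministic integrand f(s) has mean 0 because each increment f(s) * (B_{s+ds} - B_s) has mean 0. By the Itô isometry:
  Var( int_0^t f(s) dB_s ) = E[ (int_0^t f(s) dB_s)^2 ] = int_0^t f(s)^2 ds.
Here f(s) = 4*exp(3*s/4)/3, so f(s)^2 = 16*exp(3*s/2)/9. Integrate:
  int_0^t (16*exp(3*s/2)/9) ds = 32*exp(3*t/2)/27 - 32/27.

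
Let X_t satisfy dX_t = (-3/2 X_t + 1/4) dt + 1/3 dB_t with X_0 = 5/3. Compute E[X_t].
E[X_t] = 1/6 + 3*exp(-3*t/2)/2

Taking expectations and using E[dB_t] = 0, the mean m(t) = E[X_t] satisfies the ODE m'(t) = a m(t) + b with m(0) = x_0. With a = -3/2, b = 1/4, x_0 = 5/3, the solution is
  m(t) = x_0 * exp(a t) + (b/a) * (exp(a t) - 1)
       = (5/3) * exp((-3/2) t) + ((1/4)/(-3/2)) * (exp((-3/2) t) - 1)
       = 1/6 + 3*exp(-3*t/2)/2.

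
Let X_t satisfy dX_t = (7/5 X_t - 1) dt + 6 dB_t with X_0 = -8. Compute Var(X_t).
Var(X_t) = 90*exp(14*t/5)/7 - 90/7

The variance V(t) = Var(X_t) satisfies V'(t) = 2 a V(t) + c^2 with V(0) = 0 (drift coefficient is linear in X, diffusion is constant). With a = 7/5, c = 6, the solution is
  V(t) = (c^2 / (2 a)) * (exp(2 a t) - 1)
       = (6^2 / (2*(7/5))) * (exp((14/5) t) - 1)
       = 90*exp(14*t/5)/7 - 90/7.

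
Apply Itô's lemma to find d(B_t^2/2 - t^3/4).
d(B_t^2/2 - t^3/4) = (1/2 - 3*t^2/4) dt + (B_t) dB_t

Itô's formula for f(t, x): d f(t, B_t) = (f_t + (1/2) f_xx) dt + f_x dB_t. Compute partials of f(t, x) = -t^3/4 + x^2/2:
  f_t(t,x)  = -3*t^2/4
  f_x(t,x)  = x
  f_xx(t,x) = 1
Assemble drift = f_t + (1/2) f_xx = 1/2 - 3*t^2/4 and diffusion = f_x = x. Substituting x = B_t:
  d(B_t^2/2 - t^3/4) = (1/2 - 3*t^2/4) dt + (B_t) dB_t.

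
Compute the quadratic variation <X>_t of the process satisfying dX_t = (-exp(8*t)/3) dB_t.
<X>_t = exp(16*t)/144 - 1/144

For an Itô process dX_t = a(t) dt + b(t) dB_t, the quadratic variation is <X>_t = int_0^t b(s)^2 ds (the drift term does not contribute). Here b(s) = -exp(8*s)/3, so
  b(s)^2 = exp(16*s)/9.
Integrating from 0 to t:
  <X>_t = int_0^t (exp(16*s)/9) ds = exp(16*t)/144 - 1/144.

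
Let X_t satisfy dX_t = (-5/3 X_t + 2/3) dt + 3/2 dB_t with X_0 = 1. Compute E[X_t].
E[X_t] = 2/5 + 3*exp(-5*t/3)/5

Taking expectations and using E[dB_t] = 0, the mean m(t) = E[X_t] satisfies the ODE m'(t) = a m(t) + b with m(0) = x_0. With a = -5/3, b = 2/3, x_0 = 1, the solution is
  m(t) = x_0 * exp(a t) + (b/a) * (exp(a t) - 1)
       = 1 * exp((-5/3) t) + ((2/3)/(-5/3)) * (exp((-5/3) t) - 1)
       = 2/5 + 3*exp(-5*t/3)/5.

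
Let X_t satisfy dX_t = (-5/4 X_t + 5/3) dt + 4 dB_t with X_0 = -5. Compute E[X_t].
E[X_t] = 4/3 - 19*exp(-5*t/4)/3

Taking expectations and using E[dB_t] = 0, the mean m(t) = E[X_t] satisfies the ODE m'(t) = a m(t) + b with m(0) = x_0. With a = -5/4, b = 5/3, x_0 = -5, the solution is
  m(t) = x_0 * exp(a t) + (b/a) * (exp(a t) - 1)
       = (-5) * exp((-5/4) t) + ((5/3)/(-5/4)) * (exp((-5/4) t) - 1)
       = 4/3 - 19*exp(-5*t/4)/3.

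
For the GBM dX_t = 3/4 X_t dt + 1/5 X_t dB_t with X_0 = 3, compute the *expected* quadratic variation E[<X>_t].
E[<X>_t] = 18*exp(77*t/50)/77 - 18/77

<X>_t = int_0^t ((1/5) * X_s)^2 ds. Taking expectation inside the integral: E[<X>_t] = (1/5)^2 * int_0^t E[X_s^2] ds. For GBM, E[X_s^2] = x_0^2 * exp((2 mu + sigma^2) s). Integrating:
  E[<X>_t] = (1/5)^2 * 3^2 * (exp((2*(3/4) + (1/5)^2) t) - 1) / (2*(3/4) + (1/5)^2)
           = (1/5)^2 * 3^2 * (exp((77/50) t) - 1) / (77/50) = 18*exp(77*t/50)/77 - 18/77.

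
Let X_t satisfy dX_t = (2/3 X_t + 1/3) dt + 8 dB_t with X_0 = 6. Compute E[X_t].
E[X_t] = 13*exp(2*t/3)/2 - 1/2

Taking expectations and using E[dB_t] = 0, the mean m(t) = E[X_t] satisfies the ODE m'(t) = a m(t) + b with m(0) = x_0. With a = 2/3, b = 1/3, x_0 = 6, the solution is
  m(t) = x_0 * exp(a t) + (b/a) * (exp(a t) - 1)
       = 6 * exp((2/3) t) + ((1/3)/(2/3)) * (exp((2/3) t) - 1)
       = 13*exp(2*t/3)/2 - 1/2.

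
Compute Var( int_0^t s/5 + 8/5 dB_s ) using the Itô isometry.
Var = t*(t^2 + 24*t + 192)/75

The Itô integral of a deterministic integrand f(s) has mean 0 because each increment f(s) * (B_{s+ds} - B_s) has mean 0. By the Itô isometry:
  Var( int_0^t f(s) dB_s ) = E[ (int_0^t f(s) dB_s)^2 ] = int_0^t f(s)^2 ds.
Here f(s) = s/5 + 8/5, so f(s)^2 = (s + 8)^2/25. Integrate:
  int_0^t ((s + 8)^2/25) ds = t*(t^2 + 24*t + 192)/75.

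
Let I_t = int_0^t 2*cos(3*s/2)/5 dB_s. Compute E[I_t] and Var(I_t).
E[I_t] = 0; Var(I_t) = 2*t/25 + 2*sin(3*t)/75

The Itô integral of a deterministic integrand f(s) has mean 0 because each increment f(s) * (B_{s+ds} - B_s) has mean 0. By the Itô isometry:
  Var( int_0^t f(s) dB_s ) = E[ (int_0^t f(s) dB_s)^2 ] = int_0^t f(s)^2 ds.
Here f(s) = 2*cos(3*s/2)/5, so f(s)^2 = 4*cos(3*s/2)^2/25. Integrate:
  int_0^t (4*cos(3*s/2)^2/25) ds = 2*t/25 + 2*sin(3*t)/75.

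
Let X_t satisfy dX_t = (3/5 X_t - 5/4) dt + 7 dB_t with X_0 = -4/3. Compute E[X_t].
E[X_t] = 25/12 - 41*exp(3*t/5)/12

Taking expectations and using E[dB_t] = 0, the mean m(t) = E[X_t] satisfies the ODE m'(t) = a m(t) + b with m(0) = x_0. With a = 3/5, b = -5/4, x_0 = -4/3, the solution is
  m(t) = x_0 * exp(a t) + (b/a) * (exp(a t) - 1)
       = (-4/3) * exp((3/5) t) + ((-5/4)/(3/5)) * (exp((3/5) t) - 1)
       = 25/12 - 41*exp(3*t/5)/12.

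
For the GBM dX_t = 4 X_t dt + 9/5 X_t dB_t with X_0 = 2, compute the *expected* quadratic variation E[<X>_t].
E[<X>_t] = 324*exp(281*t/25)/281 - 324/281

<X>_t = int_0^t ((9/5) * X_s)^2 ds. Taking expectation inside the integral: E[<X>_t] = (9/5)^2 * int_0^t E[X_s^2] ds. For GBM, E[X_s^2] = x_0^2 * exp((2 mu + sigma^2) s). Integrating:
  E[<X>_t] = (9/5)^2 * 2^2 * (exp((2*4 + (9/5)^2) t) - 1) / (2*4 + (9/5)^2)
           = (9/5)^2 * 2^2 * (exp((281/25) t) - 1) / (281/25) = 324*exp(281*t/25)/281 - 324/281.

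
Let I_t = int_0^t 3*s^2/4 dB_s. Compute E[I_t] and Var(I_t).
E[I_t] = 0; Var(I_t) = 9*t^5/80

The Itô integral of a deterministic integrand f(s) has mean 0 because each increment f(s) * (B_{s+ds} - B_s) has mean 0. By the Itô isometry:
  Var( int_0^t f(s) dB_s ) = E[ (int_0^t f(s) dB_s)^2 ] = int_0^t f(s)^2 ds.
Here f(s) = 3*s^2/4, so f(s)^2 = 9*s^4/16. Integrate:
  int_0^t (9*s^4/16) ds = 9*t^5/80.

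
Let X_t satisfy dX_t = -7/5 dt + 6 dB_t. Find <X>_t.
<X>_t = 36*t

For an Itô process dX_t = a(t) dt + b(t) dB_t, the quadratic variation is <X>_t = int_0^t b(s)^2 ds (the drift term does not contribute). Here b(s) = 6, so
  b(s)^2 = 36.
Integrating from 0 to t:
  <X>_t = int_0^t (36) ds = 36*t.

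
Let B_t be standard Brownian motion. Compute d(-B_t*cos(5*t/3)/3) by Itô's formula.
d(-B_t*cos(5*t/3)/3) = (5*B_t*sin(5*t/3)/9) dt + (-cos(5*t/3)/3) dB_t

Itô's formula for f(t, x): d f(t, B_t) = (f_t + (1/2) f_xx) dt + f_x dB_t. Compute partials of f(t, x) = -x*cos(5*t/3)/3:
  f_t(t,x)  = 5*x*sin(5*t/3)/9
  f_x(t,x)  = -cos(5*t/3)/3
  f_xx(t,x) = 0
Assemble drift = f_t + (1/2) f_xx = 5*x*sin(5*t/3)/9 and diffusion = f_x = -cos(5*t/3)/3. Substituting x = B_t:
  d(-B_t*cos(5*t/3)/3) = (5*B_t*sin(5*t/3)/9) dt + (-cos(5*t/3)/3) dB_t.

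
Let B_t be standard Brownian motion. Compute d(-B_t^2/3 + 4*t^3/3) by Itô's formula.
d(-B_t^2/3 + 4*t^3/3) = (4*t^2 - 1/3) dt + (-2*B_t/3) dB_t

Itô's formula for f(t, x): d f(t, B_t) = (f_t + (1/2) f_xx) dt + f_x dB_t. Compute partials of f(t, x) = 4*t^3/3 - x^2/3:
  f_t(t,x)  = 4*t^2
  f_x(t,x)  = -2*x/3
  f_xx(t,x) = -2/3
Assemble drift = f_t + (1/2) f_xx = 4*t^2 - 1/3 and diffusion = f_x = -2*x/3. Substituting x = B_t:
  d(-B_t^2/3 + 4*t^3/3) = (4*t^2 - 1/3) dt + (-2*B_t/3) dB_t.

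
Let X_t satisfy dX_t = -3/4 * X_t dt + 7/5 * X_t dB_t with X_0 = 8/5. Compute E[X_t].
E[X_t] = 8*exp(-3*t/4)/5

For GBM dX = mu X dt + sigma X dB with X_0 = x_0, apply Itô to Y = log X: dY = (mu - sigma^2/2) dt + sigma dB, so Y_t = log(x_0) + (mu - sigma^2/2) t + sigma B_t and hence X_t = x_0 * exp((mu - sigma^2/2) t + sigma B_t).
With mu = -3/4, sigma = 7/5, x_0 = 8/5, this gives:
  X_t = 8/5 * exp((-173/100) * t + (7/5) * B_t).
Since sigma*B_t ~ Normal(0, sigma^2 t), E[exp(sigma*B_t)] = exp(sigma^2 t / 2); so E[X_t] = x_0 * exp((mu - sigma^2/2) t) * exp(sigma^2 t / 2) = x_0 * exp(mu t) = 8*exp(-3*t/4)/5.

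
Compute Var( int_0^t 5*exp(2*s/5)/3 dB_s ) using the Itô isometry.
Var = 125*exp(4*t/5)/36 - 125/36

The Itô integral of a deterministic integrand f(s) has mean 0 because each increment f(s) * (B_{s+ds} - B_s) has mean 0. By the Itô isometry:
  Var( int_0^t f(s) dB_s ) = E[ (int_0^t f(s) dB_s)^2 ] = int_0^t f(s)^2 ds.
Here f(s) = 5*exp(2*s/5)/3, so f(s)^2 = 25*exp(4*s/5)/9. Integrate:
  int_0^t (25*exp(4*s/5)/9) ds = 125*exp(4*t/5)/36 - 125/36.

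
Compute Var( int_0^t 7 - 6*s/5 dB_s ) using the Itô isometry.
Var = t*(12*t^2 - 210*t + 1225)/25

The Itô integral of a deterministic integrand f(s) has mean 0 because each increment f(s) * (B_{s+ds} - B_s) has mean 0. By the Itô isometry:
  Var( int_0^t f(s) dB_s ) = E[ (int_0^t f(s) dB_s)^2 ] = int_0^t f(s)^2 ds.
Here f(s) = 7 - 6*s/5, so f(s)^2 = (6*s - 35)^2/25. Integrate:
  int_0^t ((6*s - 35)^2/25) ds = t*(12*t^2 - 210*t + 1225)/25.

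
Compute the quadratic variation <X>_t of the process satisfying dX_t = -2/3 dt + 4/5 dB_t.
<X>_t = 16*t/25

For an Itô process dX_t = a(t) dt + b(t) dB_t, the quadratic variation is <X>_t = int_0^t b(s)^2 ds (the drift term does not contribute). Here b(s) = 4/5, so
  b(s)^2 = 16/25.
Integrating from 0 to t:
  <X>_t = int_0^t (16/25) ds = 16*t/25.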